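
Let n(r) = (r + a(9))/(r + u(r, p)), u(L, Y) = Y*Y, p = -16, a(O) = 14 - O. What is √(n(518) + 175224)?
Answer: √11663655314/258 ≈ 418.60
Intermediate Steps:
u(L, Y) = Y²
n(r) = (5 + r)/(256 + r) (n(r) = (r + (14 - 1*9))/(r + (-16)²) = (r + (14 - 9))/(r + 256) = (r + 5)/(256 + r) = (5 + r)/(256 + r))
√(n(518) + 175224) = √((5 + 518)/(256 + 518) + 175224) = √(523/774 + 175224) = √(135623899/774) = √11663655314/258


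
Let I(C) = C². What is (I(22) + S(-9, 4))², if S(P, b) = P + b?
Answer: 229441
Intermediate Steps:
(I(22) + S(-9, 4))² = (22² + (-9 + 4))² = (484 - 5)² = 479² = 229441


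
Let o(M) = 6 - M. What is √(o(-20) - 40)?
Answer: I*√14 ≈ 3.7417*I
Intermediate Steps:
√(o(-20) - 40) = √((6 - 1*(-20)) - 40) = √((6 + 20) - 40) = √(26 - 40) = √(-14) = I*√14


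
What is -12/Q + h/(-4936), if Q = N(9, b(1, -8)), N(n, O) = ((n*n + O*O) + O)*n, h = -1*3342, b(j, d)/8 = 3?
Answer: 3403981/5042124 ≈ 0.67511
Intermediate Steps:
b(j, d) = 24 (b(j, d) = 8*3 = 24)
h = -3342
N(n, O) = n*(O + O² + n²) (N(n, O) = ((n² + O²) + O)*n = ((O² + n²) + O)*n = (O + O² + n²)*n = n*(O + O² + n²))
Q = 6129 (Q = 9*(24 + 24² + 9²) = 9*(24 + 576 + 81) = 9*681 = 6129)
-12/Q + h/(-4936) = -12/6129 - 3342/(-4936) = -12*1/6129 - 3342*(-1/4936) = -4/2043 + 1671/2468 = 3403981/5042124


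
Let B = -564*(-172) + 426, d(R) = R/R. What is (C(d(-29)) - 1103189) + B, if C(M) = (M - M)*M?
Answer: -1005755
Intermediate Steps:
d(R) = 1
C(M) = 0 (C(M) = 0*M = 0)
B = 97434 (B = 97008 + 426 = 97434)
(C(d(-29)) - 1103189) + B = (0 - 1103189) + 97434 = -1103189 + 97434 = -1005755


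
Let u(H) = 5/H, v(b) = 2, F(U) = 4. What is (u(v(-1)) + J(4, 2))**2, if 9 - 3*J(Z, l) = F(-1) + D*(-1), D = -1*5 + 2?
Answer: 361/36 ≈ 10.028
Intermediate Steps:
D = -3 (D = -5 + 2 = -3)
J(Z, l) = 2/3 (J(Z, l) = 3 - (4 - 3*(-1))/3 = 3 - (4 + 3)/3 = 3 - 1/3*7 = 3 - 7/3 = 2/3)
(u(v(-1)) + J(4, 2))**2 = (5/2 + 2/3)**2 = (19/6)**2 = 361/36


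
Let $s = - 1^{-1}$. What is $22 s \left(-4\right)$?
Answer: $88$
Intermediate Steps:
$s = -1$ ($s = \left(-1\right) 1 = -1$)
$22 s \left(-4\right) = 22 \left(\left(-1\right) \left(-4\right)\right) = 22 \cdot 4 = 88$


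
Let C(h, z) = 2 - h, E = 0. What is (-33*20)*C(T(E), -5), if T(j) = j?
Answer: -1320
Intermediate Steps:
(-33*20)*C(T(E), -5) = (-33*20)*(2 - 1*0) = -660*(2 + 0) = -660*2 = -1320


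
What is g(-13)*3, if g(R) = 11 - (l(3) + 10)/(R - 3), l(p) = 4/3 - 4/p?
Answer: 279/8 ≈ 34.875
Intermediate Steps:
l(p) = 4/3 - 4/p (l(p) = 4*(1/3) - 4/p = 4/3 - 4/p)
g(R) = 11 - 10/(-3 + R) (g(R) = 11 - ((4/3 - 4/3) + 10)/(R - 3) = 11 - ((4/3 - 4*1/3) + 10)/(-3 + R) = 11 - ((4/3 - 4/3) + 10)/(-3 + R) = 11 - (0 + 10)/(-3 + R) = 11 - 10/(-3 + R))
g(-13)*3 = ((-43 + 11*(-13))/(-3 - 13))*3 = ((-43 - 143)/(-16))*3 = -1/16*(-186)*3 = (93/8)*3 = 279/8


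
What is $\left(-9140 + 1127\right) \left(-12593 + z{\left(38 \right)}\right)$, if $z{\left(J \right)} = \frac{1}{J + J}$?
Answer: $\frac{7668977871}{76} \approx 1.0091 \cdot 10^{8}$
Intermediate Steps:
$z{\left(J \right)} = \frac{1}{2 J}$
$\left(-9140 + 1127\right) \left(-12593 + z{\left(38 \right)}\right) = \left(-9140 + 1127\right) \left(-12593 + \frac{1}{2 \cdot 38}\right) = - 8013 \left(-12593 + \frac{1}{2} \cdot \frac{1}{38}\right) = - 8013 \left(-12593 + \frac{1}{76}\right) = \left(-8013\right) \left(- \frac{957067}{76}\right) = \frac{7668977871}{76}$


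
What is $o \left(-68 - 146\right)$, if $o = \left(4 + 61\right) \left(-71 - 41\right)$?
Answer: $1557920$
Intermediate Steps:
$o = -7280$ ($o = 65 \left(-112\right) = -7280$)
$o \left(-68 - 146\right) = - 7280 \left(-68 - 146\right) = \left(-7280\right) \left(-214\right) = 1557920$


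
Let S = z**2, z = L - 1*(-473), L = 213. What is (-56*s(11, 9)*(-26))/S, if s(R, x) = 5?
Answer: 260/16807 ≈ 0.015470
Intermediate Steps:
z = 686 (z = 213 - 1*(-473) = 213 + 473 = 686)
S = 470596 (S = 686**2 = 470596)
(-56*s(11, 9)*(-26))/S = (-56*5*(-26))/470596 = -280*(-26)*(1/470596) = 7280*(1/470596) = 260/16807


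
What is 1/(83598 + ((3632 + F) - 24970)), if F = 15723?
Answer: 1/77983 ≈ 1.2823e-5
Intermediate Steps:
1/(83598 + ((3632 + F) - 24970)) = 1/(83598 + ((3632 + 15723) - 24970)) = 1/(83598 + (19355 - 24970)) = 1/(83598 - 5615) = 1/77983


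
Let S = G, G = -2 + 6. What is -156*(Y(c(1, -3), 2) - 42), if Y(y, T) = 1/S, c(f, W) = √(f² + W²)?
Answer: 6513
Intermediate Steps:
c(f, W) = √(W² + f²)
G = 4
S = 4
Y(y, T) = ¼ (Y(y, T) = 1/4 = ¼)
-156*(Y(c(1, -3), 2) - 42) = -156*(¼ - 42) = -156*(-167/4) = 6513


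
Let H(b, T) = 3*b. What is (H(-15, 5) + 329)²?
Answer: 80656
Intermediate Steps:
(H(-15, 5) + 329)² = (3*(-15) + 329)² = (-45 + 329)² = 284² = 80656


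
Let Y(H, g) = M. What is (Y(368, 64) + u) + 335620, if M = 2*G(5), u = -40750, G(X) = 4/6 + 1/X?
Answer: 4423076/15 ≈ 2.9487e+5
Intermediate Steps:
G(X) = ⅔ + 1/X (G(X) = 4*(⅙) + 1/X = ⅔ + 1/X)
M = 26/15 (M = 2*(⅔ + 1/5) = 2*(⅔ + ⅕) = 2*(13/15) = 26/15 ≈ 1.7333)
Y(H, g) = 26/15
(Y(368, 64) + u) + 335620 = (26/15 - 40750) + 335620 = -611224/15 + 335620 = 4423076/15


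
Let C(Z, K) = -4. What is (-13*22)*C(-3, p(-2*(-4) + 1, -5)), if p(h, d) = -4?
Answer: 1144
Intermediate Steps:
(-13*22)*C(-3, p(-2*(-4) + 1, -5)) = -13*22*(-4) = -286*(-4) = 1144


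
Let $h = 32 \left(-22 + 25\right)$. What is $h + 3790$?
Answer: $3886$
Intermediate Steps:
$h = 96$ ($h = 32 \cdot 3 = 96$)
$h + 3790 = 96 + 3790 = 3886$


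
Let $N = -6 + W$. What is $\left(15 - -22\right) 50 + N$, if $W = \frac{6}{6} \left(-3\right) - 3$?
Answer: $1838$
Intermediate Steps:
$W = -6$ ($W = 6 \cdot \frac{1}{6} \left(-3\right) - 3 = 1 \left(-3\right) - 3 = -3 - 3 = -6$)
$N = -12$ ($N = -6 - 6 = -12$)
$\left(15 - -22\right) 50 + N = \left(15 - -22\right) 50 - 12 = \left(15 + 22\right) 50 - 12 = 37 \cdot 50 - 12 = 1850 - 12 = 1838$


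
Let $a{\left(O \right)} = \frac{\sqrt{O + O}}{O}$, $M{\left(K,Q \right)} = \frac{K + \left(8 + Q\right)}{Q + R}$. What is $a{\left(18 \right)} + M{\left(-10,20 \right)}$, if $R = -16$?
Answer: $\frac{29}{6} \approx 4.8333$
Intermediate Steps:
$M{\left(K,Q \right)} = \frac{8 + K + Q}{-16 + Q}$ ($M{\left(K,Q \right)} = \frac{K + \left(8 + Q\right)}{Q - 16} = \frac{8 + K + Q}{-16 + Q}$)
$a{\left(O \right)} = \frac{\sqrt{2}}{\sqrt{O}}$ ($a{\left(O \right)} = \frac{\sqrt{2 O}}{O} = \frac{\sqrt{2} \sqrt{O}}{O} = \frac{\sqrt{2}}{\sqrt{O}}$)
$a{\left(18 \right)} + M{\left(-10,20 \right)} = \frac{\sqrt{2}}{3 \sqrt{2}} + \frac{8 - 10 + 20}{-16 + 20} = \sqrt{2} \frac{\sqrt{2}}{6} + \frac{1}{4} \cdot 18 = \frac{1}{3} + \frac{1}{4} \cdot 18 = \frac{1}{3} + \frac{9}{2} = \frac{29}{6}$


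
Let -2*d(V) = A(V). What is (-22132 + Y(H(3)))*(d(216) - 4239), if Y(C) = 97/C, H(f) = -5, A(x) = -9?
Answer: 938001033/10 ≈ 9.3800e+7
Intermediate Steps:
d(V) = 9/2 (d(V) = -½*(-9) = 9/2)
(-22132 + Y(H(3)))*(d(216) - 4239) = (-22132 + 97/(-5))*(9/2 - 4239) = (-22132 + 97*(-⅕))*(-8469/2) = (-22132 - 97/5)*(-8469/2) = -110757/5*(-8469/2) = 938001033/10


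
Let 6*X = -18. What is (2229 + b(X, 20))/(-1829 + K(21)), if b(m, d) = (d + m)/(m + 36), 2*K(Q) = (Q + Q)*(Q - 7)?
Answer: -73574/50655 ≈ -1.4525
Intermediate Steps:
X = -3 (X = (⅙)*(-18) = -3)
K(Q) = Q*(-7 + Q) (K(Q) = ((Q + Q)*(Q - 7))/2 = ((2*Q)*(-7 + Q))/2 = (2*Q*(-7 + Q))/2 = Q*(-7 + Q))
b(m, d) = (d + m)/(36 + m)
(2229 + b(X, 20))/(-1829 + K(21)) = (2229 + (20 - 3)/(36 - 3))/(-1829 + 21*(-7 + 21)) = (2229 + 17/33)/(-1829 + 21*14) = (2229 + (1/33)*17)/(-1829 + 294) = (2229 + 17/33)/(-1535) = (73574/33)*(-1/1535) = -73574/50655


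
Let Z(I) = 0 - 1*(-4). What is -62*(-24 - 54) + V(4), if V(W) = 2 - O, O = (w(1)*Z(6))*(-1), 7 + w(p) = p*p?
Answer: 4814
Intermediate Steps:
Z(I) = 4 (Z(I) = 0 + 4 = 4)
w(p) = -7 + p² (w(p) = -7 + p*p = -7 + p²)
O = 24 (O = ((-7 + 1²)*4)*(-1) = ((-7 + 1)*4)*(-1) = -6*4*(-1) = -24*(-1) = 24)
V(W) = -22 (V(W) = 2 - 1*24 = 2 - 24 = -22)
-62*(-24 - 54) + V(4) = -62*(-24 - 54) - 22 = -62*(-78) - 22 = 4836 - 22 = 4814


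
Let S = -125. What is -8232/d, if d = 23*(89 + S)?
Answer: 686/69 ≈ 9.9420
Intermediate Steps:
d = -828 (d = 23*(89 - 125) = 23*(-36) = -828)
-8232/d = -8232/(-828) = -8232*(-1/828) = 686/69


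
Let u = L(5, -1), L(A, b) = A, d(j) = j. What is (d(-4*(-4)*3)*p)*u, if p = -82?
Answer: -19680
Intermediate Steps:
u = 5
(d(-4*(-4)*3)*p)*u = ((-4*(-4)*3)*(-82))*5 = ((16*3)*(-82))*5 = (48*(-82))*5 = -3936*5 = -19680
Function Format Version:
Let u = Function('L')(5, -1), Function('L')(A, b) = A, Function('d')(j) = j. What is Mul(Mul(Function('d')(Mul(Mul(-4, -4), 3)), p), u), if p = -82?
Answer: -19680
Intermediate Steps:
u = 5
Mul(Mul(Function('d')(Mul(Mul(-4, -4), 3)), p), u) = Mul(Mul(Mul(Mul(-4, -4), 3), -82), 5) = Mul(Mul(Mul(16, 3), -82), 5) = Mul(Mul(48, -82), 5) = Mul(-3936, 5) = -19680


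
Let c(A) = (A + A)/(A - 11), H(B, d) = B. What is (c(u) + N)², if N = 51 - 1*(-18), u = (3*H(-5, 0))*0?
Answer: 4761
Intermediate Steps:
u = 0 (u = (3*(-5))*0 = -15*0 = 0)
c(A) = 2*A/(-11 + A) (c(A) = (2*A)/(-11 + A) = 2*A/(-11 + A))
N = 69 (N = 51 + 18 = 69)
(c(u) + N)² = (2*0/(-11 + 0) + 69)² = (2*0/(-11) + 69)² = (2*0*(-1/11) + 69)² = (0 + 69)² = 69² = 4761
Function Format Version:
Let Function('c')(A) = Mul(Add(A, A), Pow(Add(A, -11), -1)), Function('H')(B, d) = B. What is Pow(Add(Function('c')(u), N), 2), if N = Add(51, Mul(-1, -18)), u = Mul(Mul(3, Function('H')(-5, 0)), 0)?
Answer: 4761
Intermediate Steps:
u = 0 (u = Mul(Mul(3, -5), 0) = Mul(-15, 0) = 0)
Function('c')(A) = Mul(2, A, Pow(Add(-11, A), -1)) (Function('c')(A) = Mul(Mul(2, A), Pow(Add(-11, A), -1)) = Mul(2, A, Pow(Add(-11, A), -1)))
N = 69 (N = Add(51, 18) = 69)
Pow(Add(Function('c')(u), N), 2) = Pow(Add(Mul(2, 0, Pow(Add(-11, 0), -1)), 69), 2) = Pow(Add(Mul(2, 0, Pow(-11, -1)), 69), 2) = Pow(Add(Mul(2, 0, Rational(-1, 11)), 69), 2) = Pow(Add(0, 69), 2) = Pow(69, 2) = 4761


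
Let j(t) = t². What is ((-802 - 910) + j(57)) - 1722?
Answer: -185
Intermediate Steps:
((-802 - 910) + j(57)) - 1722 = ((-802 - 910) + 57²) - 1722 = (-1712 + 3249) - 1722 = 1537 - 1722 = -185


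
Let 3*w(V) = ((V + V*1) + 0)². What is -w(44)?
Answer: -7744/3 ≈ -2581.3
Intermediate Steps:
w(V) = 4*V²/3 (w(V) = ((V + V*1) + 0)²/3 = ((V + V) + 0)²/3 = (2*V + 0)²/3 = (2*V)²/3 = (4*V²)/3 = 4*V²/3)
-w(44) = -4*44²/3 = -4*1936/3 = -1*7744/3 = -7744/3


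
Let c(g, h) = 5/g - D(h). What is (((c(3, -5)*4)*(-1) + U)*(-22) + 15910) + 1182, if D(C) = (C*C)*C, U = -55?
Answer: 88346/3 ≈ 29449.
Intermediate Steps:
D(C) = C³ (D(C) = C²*C = C³)
c(g, h) = -h³ + 5/g (c(g, h) = 5/g - h³ = -h³ + 5/g)
(((c(3, -5)*4)*(-1) + U)*(-22) + 15910) + 1182 = ((((-1*(-5)³ + 5/3)*4)*(-1) - 55)*(-22) + 15910) + 1182 = ((((-1*(-125) + 5*(⅓))*4)*(-1) - 55)*(-22) + 15910) + 1182 = ((((125 + 5/3)*4)*(-1) - 55)*(-22) + 15910) + 1182 = ((((380/3)*4)*(-1) - 55)*(-22) + 15910) + 1182 = (((1520/3)*(-1) - 55)*(-22) + 15910) + 1182 = ((-1520/3 - 55)*(-22) + 15910) + 1182 = (-1685/3*(-22) + 15910) + 1182 = (37070/3 + 15910) + 1182 = 84800/3 + 1182 = 88346/3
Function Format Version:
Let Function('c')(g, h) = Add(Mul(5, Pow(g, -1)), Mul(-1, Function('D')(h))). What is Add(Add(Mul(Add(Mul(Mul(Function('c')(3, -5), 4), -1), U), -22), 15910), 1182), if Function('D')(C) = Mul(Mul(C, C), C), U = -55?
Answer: Rational(88346, 3) ≈ 29449.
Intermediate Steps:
Function('D')(C) = Pow(C, 3) (Function('D')(C) = Mul(Pow(C, 2), C) = Pow(C, 3))
Function('c')(g, h) = Add(Mul(-1, Pow(h, 3)), Mul(5, Pow(g, -1))) (Function('c')(g, h) = Add(Mul(5, Pow(g, -1)), Mul(-1, Pow(h, 3))) = Add(Mul(-1, Pow(h, 3)), Mul(5, Pow(g, -1))))
Add(Add(Mul(Add(Mul(Mul(Function('c')(3, -5), 4), -1), U), -22), 15910), 1182) = Add(Add(Mul(Add(Mul(Mul(Add(Mul(-1, Pow(-5, 3)), Mul(5, Pow(3, -1))), 4), -1), -55), -22), 15910), 1182) = Add(Add(Mul(Add(Mul(Mul(Add(Mul(-1, -125), Mul(5, Rational(1, 3))), 4), -1), -55), -22), 15910), 1182) = Add(Add(Mul(Add(Mul(Mul(Add(125, Rational(5, 3)), 4), -1), -55), -22), 15910), 1182) = Add(Add(Mul(Add(Mul(Mul(Rational(380, 3), 4), -1), -55), -22), 15910), 1182) = Add(Add(Mul(Add(Mul(Rational(1520, 3), -1), -55), -22), 15910), 1182) = Add(Add(Mul(Add(Rational(-1520, 3), -55), -22), 15910), 1182) = Add(Add(Mul(Rational(-1685, 3), -22), 15910), 1182) = Add(Add(Rational(37070, 3), 15910), 1182) = Add(Rational(84800, 3), 1182) = Rational(88346, 3)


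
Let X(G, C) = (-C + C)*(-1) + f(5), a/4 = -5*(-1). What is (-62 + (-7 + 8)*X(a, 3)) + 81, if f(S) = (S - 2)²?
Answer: 28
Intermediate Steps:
a = 20 (a = 4*(-5*(-1)) = 4*5 = 20)
f(S) = (-2 + S)²
X(G, C) = 9 (X(G, C) = (-C + C)*(-1) + (-2 + 5)² = 0*(-1) + 3² = 0 + 9 = 9)
(-62 + (-7 + 8)*X(a, 3)) + 81 = (-62 + (-7 + 8)*9) + 81 = (-62 + 1*9) + 81 = (-62 + 9) + 81 = -53 + 81 = 28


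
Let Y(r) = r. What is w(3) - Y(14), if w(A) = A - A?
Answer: -14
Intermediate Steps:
w(A) = 0
w(3) - Y(14) = 0 - 1*14 = 0 - 14 = -14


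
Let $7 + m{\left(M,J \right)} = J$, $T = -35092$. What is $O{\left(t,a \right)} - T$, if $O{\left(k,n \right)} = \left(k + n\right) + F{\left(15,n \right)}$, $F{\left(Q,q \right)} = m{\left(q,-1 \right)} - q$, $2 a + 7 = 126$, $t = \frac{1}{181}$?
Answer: $\frac{6350205}{181} \approx 35084.0$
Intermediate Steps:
$m{\left(M,J \right)} = -7 + J$
$t = \frac{1}{181} \approx 0.0055249$
$a = \frac{119}{2}$ ($a = - \frac{7}{2} + \frac{1}{2} \cdot 126 = - \frac{7}{2} + 63 = \frac{119}{2} \approx 59.5$)
$F{\left(Q,q \right)} = -8 - q$ ($F{\left(Q,q \right)} = \left(-7 - 1\right) - q = -8 - q$)
$O{\left(k,n \right)} = -8 + k$ ($O{\left(k,n \right)} = \left(k + n\right) - \left(8 + n\right) = -8 + k$)
$O{\left(t,a \right)} - T = \left(-8 + \frac{1}{181}\right) - -35092 = - \frac{1447}{181} + 35092 = \frac{6350205}{181}$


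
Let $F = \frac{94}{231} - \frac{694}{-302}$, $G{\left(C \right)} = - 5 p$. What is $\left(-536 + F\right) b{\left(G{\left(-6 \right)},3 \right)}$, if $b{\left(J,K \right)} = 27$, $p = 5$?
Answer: $- \frac{167416785}{11627} \approx -14399.0$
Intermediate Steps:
$G{\left(C \right)} = -25$ ($G{\left(C \right)} = \left(-5\right) 5 = -25$)
$F = \frac{94351}{34881}$ ($F = 94 \cdot \frac{1}{231} - - \frac{347}{151} = \frac{94}{231} + \frac{347}{151} = \frac{94351}{34881} \approx 2.7049$)
$\left(-536 + F\right) b{\left(G{\left(-6 \right)},3 \right)} = \left(-536 + \frac{94351}{34881}\right) 27 = \left(- \frac{18601865}{34881}\right) 27 = - \frac{167416785}{11627}$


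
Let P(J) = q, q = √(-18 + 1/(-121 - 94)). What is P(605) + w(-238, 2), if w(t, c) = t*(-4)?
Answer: 952 + 7*I*√16985/215 ≈ 952.0 + 4.2432*I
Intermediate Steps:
q = 7*I*√16985/215 (q = √(-18 + 1/(-215)) = √(-18 - 1/215) = √(-3871/215) = 7*I*√16985/215 ≈ 4.2432*I)
w(t, c) = -4*t
P(J) = 7*I*√16985/215
P(605) + w(-238, 2) = 7*I*√16985/215 - 4*(-238) = 7*I*√16985/215 + 952 = 952 + 7*I*√16985/215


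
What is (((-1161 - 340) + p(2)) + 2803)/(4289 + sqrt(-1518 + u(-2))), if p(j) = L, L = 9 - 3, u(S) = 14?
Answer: 5610012/18397025 - 5232*I*sqrt(94)/18397025 ≈ 0.30494 - 0.0027573*I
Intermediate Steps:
L = 6
p(j) = 6
(((-1161 - 340) + p(2)) + 2803)/(4289 + sqrt(-1518 + u(-2))) = (((-1161 - 340) + 6) + 2803)/(4289 + sqrt(-1518 + 14)) = ((-1501 + 6) + 2803)/(4289 + sqrt(-1504)) = (-1495 + 2803)/(4289 + 4*I*sqrt(94)) = 1308/(4289 + 4*I*sqrt(94))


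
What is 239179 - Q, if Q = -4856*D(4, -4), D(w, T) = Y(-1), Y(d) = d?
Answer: 234323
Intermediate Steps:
D(w, T) = -1
Q = 4856 (Q = -4856*(-1) = 4856)
239179 - Q = 239179 - 1*4856 = 239179 - 4856 = 234323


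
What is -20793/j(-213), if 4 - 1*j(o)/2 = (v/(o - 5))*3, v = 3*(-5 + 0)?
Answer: -2266437/827 ≈ -2740.6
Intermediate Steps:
v = -15 (v = 3*(-5) = -15)
j(o) = 8 + 90/(-5 + o) (j(o) = 8 - 2*-15/(o - 5)*3 = 8 - 2*-15/(-5 + o)*3 = 8 - 2*(-15/(-5 + o))*3 = 8 - (-90)/(-5 + o) = 8 + 90/(-5 + o))
-20793/j(-213) = -20793*(-5 - 213)/(2*(25 + 4*(-213))) = -20793*(-109/(25 - 852)) = -20793/(2*(-1/218)*(-827)) = -20793/827/109 = -20793*109/827 = -2266437/827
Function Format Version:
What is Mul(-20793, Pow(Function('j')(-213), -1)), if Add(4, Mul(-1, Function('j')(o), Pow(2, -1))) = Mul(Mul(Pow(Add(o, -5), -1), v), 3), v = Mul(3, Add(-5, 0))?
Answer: Rational(-2266437, 827) ≈ -2740.6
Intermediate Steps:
v = -15 (v = Mul(3, -5) = -15)
Function('j')(o) = Add(8, Mul(90, Pow(Add(-5, o), -1))) (Function('j')(o) = Add(8, Mul(-2, Mul(Mul(Pow(Add(o, -5), -1), -15), 3))) = Add(8, Mul(-2, Mul(Mul(Pow(Add(-5, o), -1), -15), 3))) = Add(8, Mul(-2, Mul(Mul(-15, Pow(Add(-5, o), -1)), 3))) = Add(8, Mul(-2, Mul(-45, Pow(Add(-5, o), -1)))) = Add(8, Mul(90, Pow(Add(-5, o), -1))))
Mul(-20793, Pow(Function('j')(-213), -1)) = Mul(-20793, Pow(Mul(2, Pow(Add(-5, -213), -1), Add(25, Mul(4, -213))), -1)) = Mul(-20793, Pow(Mul(2, Pow(-218, -1), Add(25, -852)), -1)) = Mul(-20793, Pow(Mul(2, Rational(-1, 218), -827), -1)) = Mul(-20793, Pow(Rational(827, 109), -1)) = Mul(-20793, Rational(109, 827)) = Rational(-2266437, 827)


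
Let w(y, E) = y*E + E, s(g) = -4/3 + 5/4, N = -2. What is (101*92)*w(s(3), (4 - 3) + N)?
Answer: -25553/3 ≈ -8517.7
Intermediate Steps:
s(g) = -1/12 (s(g) = -4*⅓ + 5*(¼) = -4/3 + 5/4 = -1/12)
w(y, E) = E + E*y (w(y, E) = E*y + E = E + E*y)
(101*92)*w(s(3), (4 - 3) + N) = (101*92)*(((4 - 3) - 2)*(1 - 1/12)) = 9292*((1 - 2)*(11/12)) = 9292*(-1*11/12) = 9292*(-11/12) = -25553/3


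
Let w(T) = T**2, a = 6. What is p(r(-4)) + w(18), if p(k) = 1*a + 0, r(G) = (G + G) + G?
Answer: 330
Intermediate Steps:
r(G) = 3*G (r(G) = 2*G + G = 3*G)
p(k) = 6 (p(k) = 1*6 + 0 = 6 + 0 = 6)
p(r(-4)) + w(18) = 6 + 18**2 = 6 + 324 = 330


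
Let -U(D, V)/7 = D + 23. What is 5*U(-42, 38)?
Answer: 665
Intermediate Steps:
U(D, V) = -161 - 7*D (U(D, V) = -7*(D + 23) = -7*(23 + D) = -161 - 7*D)
5*U(-42, 38) = 5*(-161 - 7*(-42)) = 5*(-161 + 294) = 5*133 = 665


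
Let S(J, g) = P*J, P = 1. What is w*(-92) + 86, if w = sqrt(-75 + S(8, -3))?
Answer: 86 - 92*I*sqrt(67) ≈ 86.0 - 753.05*I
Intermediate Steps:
S(J, g) = J (S(J, g) = 1*J = J)
w = I*sqrt(67) (w = sqrt(-75 + 8) = sqrt(-67) = I*sqrt(67) ≈ 8.1853*I)
w*(-92) + 86 = (I*sqrt(67))*(-92) + 86 = -92*I*sqrt(67) + 86 = 86 - 92*I*sqrt(67)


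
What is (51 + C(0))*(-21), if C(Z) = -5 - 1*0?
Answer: -966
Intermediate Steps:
C(Z) = -5 (C(Z) = -5 + 0 = -5)
(51 + C(0))*(-21) = (51 - 5)*(-21) = 46*(-21) = -966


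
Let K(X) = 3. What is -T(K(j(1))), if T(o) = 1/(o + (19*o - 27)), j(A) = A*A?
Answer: -1/33 ≈ -0.030303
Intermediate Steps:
j(A) = A²
T(o) = 1/(-27 + 20*o) (T(o) = 1/(o + (-27 + 19*o)) = 1/(-27 + 20*o))
-T(K(j(1))) = -1/(-27 + 20*3) = -1/(-27 + 60) = -1/33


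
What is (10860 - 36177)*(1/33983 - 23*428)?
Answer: 8469261857367/33983 ≈ 2.4922e+8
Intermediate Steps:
(10860 - 36177)*(1/33983 - 23*428) = -25317*(1/33983 - 9844) = -25317*(-334528651/33983) = 8469261857367/33983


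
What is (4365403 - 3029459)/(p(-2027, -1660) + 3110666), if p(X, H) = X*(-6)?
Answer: 333986/780707 ≈ 0.42780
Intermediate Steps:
p(X, H) = -6*X
(4365403 - 3029459)/(p(-2027, -1660) + 3110666) = (4365403 - 3029459)/(-6*(-2027) + 3110666) = 1335944/(12162 + 3110666) = 1335944/3122828 = 1335944*(1/3122828) = 333986/780707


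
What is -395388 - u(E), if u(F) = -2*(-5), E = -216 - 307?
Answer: -395398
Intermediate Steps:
E = -523
u(F) = 10
-395388 - u(E) = -395388 - 1*10 = -395388 - 10 = -395398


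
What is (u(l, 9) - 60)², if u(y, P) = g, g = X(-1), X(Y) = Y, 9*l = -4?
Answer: 3721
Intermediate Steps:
l = -4/9 (l = (⅑)*(-4) = -4/9 ≈ -0.44444)
g = -1
u(y, P) = -1
(u(l, 9) - 60)² = (-1 - 60)² = (-61)² = 3721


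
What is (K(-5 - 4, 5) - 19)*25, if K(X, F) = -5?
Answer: -600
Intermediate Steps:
(K(-5 - 4, 5) - 19)*25 = (-5 - 19)*25 = -24*25 = -600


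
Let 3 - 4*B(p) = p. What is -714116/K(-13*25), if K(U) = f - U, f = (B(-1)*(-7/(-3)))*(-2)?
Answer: -69108/31 ≈ -2229.3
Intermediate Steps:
B(p) = 3/4 - p/4
f = -14/3 (f = ((3/4 - 1/4*(-1))*(-7/(-3)))*(-2) = ((3/4 + 1/4)*(-7*(-1/3)))*(-2) = (1*(7/3))*(-2) = (7/3)*(-2) = -14/3 ≈ -4.6667)
K(U) = -14/3 - U
-714116/K(-13*25) = -714116/(-14/3 - (-13)*25) = -714116/(-14/3 - 1*(-325)) = -714116/(-14/3 + 325) = -714116/961/3 = -714116*3/961 = -69108/31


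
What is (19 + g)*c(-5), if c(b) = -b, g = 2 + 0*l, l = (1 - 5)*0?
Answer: 105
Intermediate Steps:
l = 0 (l = -4*0 = 0)
g = 2 (g = 2 + 0*0 = 2 + 0 = 2)
(19 + g)*c(-5) = (19 + 2)*(-1*(-5)) = 21*5 = 105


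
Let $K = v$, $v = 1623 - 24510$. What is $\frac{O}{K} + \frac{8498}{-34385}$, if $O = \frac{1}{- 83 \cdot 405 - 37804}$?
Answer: $- \frac{13890547382809}{56204574363405} \approx -0.24714$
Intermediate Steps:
$O = - \frac{1}{71419}$ ($O = \frac{1}{\left(-1\right) 33615 - 37804} = \frac{1}{-33615 - 37804} = \frac{1}{-71419} = - \frac{1}{71419} \approx -1.4002 \cdot 10^{-5}$)
$v = -22887$
$K = -22887$
$\frac{O}{K} + \frac{8498}{-34385} = - \frac{1}{71419 \left(-22887\right)} + \frac{8498}{-34385} = \left(- \frac{1}{71419}\right) \left(- \frac{1}{22887}\right) + 8498 \left(- \frac{1}{34385}\right) = \frac{1}{1634566653} - \frac{8498}{34385} = - \frac{13890547382809}{56204574363405}$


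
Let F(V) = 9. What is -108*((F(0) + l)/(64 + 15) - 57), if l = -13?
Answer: 486756/79 ≈ 6161.5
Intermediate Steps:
-108*((F(0) + l)/(64 + 15) - 57) = -108*((9 - 13)/(64 + 15) - 57) = -108*(-4/79 - 57) = -108*(-4507/79) = 486756/79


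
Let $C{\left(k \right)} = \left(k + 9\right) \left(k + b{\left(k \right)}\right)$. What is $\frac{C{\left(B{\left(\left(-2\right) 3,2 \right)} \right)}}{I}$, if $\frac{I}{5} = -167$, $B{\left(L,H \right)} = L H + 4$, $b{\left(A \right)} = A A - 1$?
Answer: $- \frac{11}{167} \approx -0.065868$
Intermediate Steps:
$b{\left(A \right)} = -1 + A^{2}$ ($b{\left(A \right)} = A^{2} - 1 = -1 + A^{2}$)
$B{\left(L,H \right)} = 4 + H L$ ($B{\left(L,H \right)} = H L + 4 = 4 + H L$)
$C{\left(k \right)} = \left(9 + k\right) \left(-1 + k + k^{2}\right)$ ($C{\left(k \right)} = \left(k + 9\right) \left(k + \left(-1 + k^{2}\right)\right) = \left(9 + k\right) \left(-1 + k + k^{2}\right)$)
$I = -835$ ($I = 5 \left(-167\right) = -835$)
$\frac{C{\left(B{\left(\left(-2\right) 3,2 \right)} \right)}}{I} = \frac{-9 + \left(4 + 2 \left(\left(-2\right) 3\right)\right)^{3} + 8 \left(4 + 2 \left(\left(-2\right) 3\right)\right) + 10 \left(4 + 2 \left(\left(-2\right) 3\right)\right)^{2}}{-835} = \left(-9 + \left(4 + 2 \left(-6\right)\right)^{3} + 8 \left(4 + 2 \left(-6\right)\right) + 10 \left(4 + 2 \left(-6\right)\right)^{2}\right) \left(- \frac{1}{835}\right) = \left(-9 + \left(4 - 12\right)^{3} + 8 \left(4 - 12\right) + 10 \left(4 - 12\right)^{2}\right) \left(- \frac{1}{835}\right) = \left(-9 + \left(-8\right)^{3} + 8 \left(-8\right) + 10 \left(-8\right)^{2}\right) \left(- \frac{1}{835}\right) = \left(-9 - 512 - 64 + 10 \cdot 64\right) \left(- \frac{1}{835}\right) = \left(-9 - 512 - 64 + 640\right) \left(- \frac{1}{835}\right) = 55 \left(- \frac{1}{835}\right) = - \frac{11}{167}$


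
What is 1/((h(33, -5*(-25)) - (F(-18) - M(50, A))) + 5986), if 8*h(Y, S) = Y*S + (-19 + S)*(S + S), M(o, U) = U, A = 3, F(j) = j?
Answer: 8/78681 ≈ 0.00010168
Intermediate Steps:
h(Y, S) = S*(-19 + S)/4 + S*Y/8 (h(Y, S) = (Y*S + (-19 + S)*(S + S))/8 = (S*Y + (-19 + S)*(2*S))/8 = (S*Y + 2*S*(-19 + S))/8 = S*(-19 + S)/4 + S*Y/8)
1/((h(33, -5*(-25)) - (F(-18) - M(50, A))) + 5986) = 1/(((-5*(-25))*(-38 + 33 + 2*(-5*(-25)))/8 - (-18 - 1*3)) + 5986) = 1/(((1/8)*125*(-38 + 33 + 2*125) - (-18 - 3)) + 5986) = 1/(((1/8)*125*(-38 + 33 + 250) - 1*(-21)) + 5986) = 1/(((1/8)*125*245 + 21) + 5986) = 1/((30625/8 + 21) + 5986) = 1/(30793/8 + 5986) = 1/(78681/8) = 8/78681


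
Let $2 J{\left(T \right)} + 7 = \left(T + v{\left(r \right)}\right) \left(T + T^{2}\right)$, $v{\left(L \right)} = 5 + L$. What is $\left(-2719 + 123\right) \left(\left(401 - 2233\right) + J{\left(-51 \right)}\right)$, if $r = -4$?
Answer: $170259958$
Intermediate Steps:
$J{\left(T \right)} = - \frac{7}{2} + \frac{\left(1 + T\right) \left(T + T^{2}\right)}{2}$ ($J{\left(T \right)} = - \frac{7}{2} + \frac{\left(T + \left(5 - 4\right)\right) \left(T + T^{2}\right)}{2} = - \frac{7}{2} + \frac{\left(T + 1\right) \left(T + T^{2}\right)}{2} = - \frac{7}{2} + \frac{\left(1 + T\right) \left(T + T^{2}\right)}{2}$)
$\left(-2719 + 123\right) \left(\left(401 - 2233\right) + J{\left(-51 \right)}\right) = \left(-2719 + 123\right) \left(\left(401 - 2233\right) + \left(- \frac{7}{2} + \left(-51\right)^{2} + \frac{1}{2} \left(-51\right) + \frac{\left(-51\right)^{3}}{2}\right)\right) = - 2596 \left(-1832 + \left(- \frac{7}{2} + 2601 - \frac{51}{2} + \frac{1}{2} \left(-132651\right)\right)\right) = - 2596 \left(-1832 - \frac{127507}{2}\right) = \left(-2596\right) \left(- \frac{131171}{2}\right) = 170259958$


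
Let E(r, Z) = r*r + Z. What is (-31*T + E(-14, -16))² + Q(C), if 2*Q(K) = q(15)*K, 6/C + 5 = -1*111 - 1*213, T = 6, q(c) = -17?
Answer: 11895/329 ≈ 36.155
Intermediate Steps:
E(r, Z) = Z + r² (E(r, Z) = r² + Z = Z + r²)
C = -6/329 (C = 6/(-5 + (-1*111 - 1*213)) = 6/(-5 + (-111 - 213)) = 6/(-5 - 324) = 6/(-329) = 6*(-1/329) = -6/329 ≈ -0.018237)
Q(K) = -17*K/2 (Q(K) = (-17*K)/2 = -17*K/2)
(-31*T + E(-14, -16))² + Q(C) = (-31*6 + (-16 + (-14)²))² - 17/2*(-6/329) = (-186 + (-16 + 196))² + 51/329 = (-186 + 180)² + 51/329 = (-6)² + 51/329 = 36 + 51/329 = 11895/329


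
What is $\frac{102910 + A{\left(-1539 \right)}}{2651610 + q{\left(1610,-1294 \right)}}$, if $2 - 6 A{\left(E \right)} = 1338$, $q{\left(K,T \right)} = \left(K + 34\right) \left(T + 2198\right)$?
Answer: $\frac{154031}{6206679} \approx 0.024817$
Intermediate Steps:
$q{\left(K,T \right)} = \left(34 + K\right) \left(2198 + T\right)$
$A{\left(E \right)} = - \frac{668}{3}$ ($A{\left(E \right)} = \frac{1}{3} - 223 = - \frac{668}{3}$)
$\frac{102910 + A{\left(-1539 \right)}}{2651610 + q{\left(1610,-1294 \right)}} = \frac{102910 - \frac{668}{3}}{2651610 + \left(74732 + 34 \left(-1294\right) + 2198 \cdot 1610 + 1610 \left(-1294\right)\right)} = \frac{308062}{3 \left(2651610 + \left(74732 - 43996 + 3538780 - 2083340\right)\right)} = \frac{308062}{3 \left(2651610 + 1486176\right)} = \frac{308062}{3 \cdot 4137786} = \frac{308062}{3} \cdot \frac{1}{4137786} = \frac{154031}{6206679}$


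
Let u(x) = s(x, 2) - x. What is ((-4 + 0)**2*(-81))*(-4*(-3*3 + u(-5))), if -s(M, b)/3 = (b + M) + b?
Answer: -5184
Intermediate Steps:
s(M, b) = -6*b - 3*M (s(M, b) = -3*((b + M) + b) = -3*((M + b) + b) = -3*(M + 2*b) = -6*b - 3*M)
u(x) = -12 - 4*x (u(x) = (-6*2 - 3*x) - x = (-12 - 3*x) - x = -12 - 4*x)
((-4 + 0)**2*(-81))*(-4*(-3*3 + u(-5))) = ((-4 + 0)**2*(-81))*(-4*(-3*3 + (-12 - 4*(-5)))) = ((-4)**2*(-81))*(-4*(-9 + (-12 + 20))) = (16*(-81))*(-4*(-9 + 8)) = -(-5184)*(-1) = -1296*4 = -5184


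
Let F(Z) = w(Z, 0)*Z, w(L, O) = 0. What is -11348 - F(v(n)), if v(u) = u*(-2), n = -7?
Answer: -11348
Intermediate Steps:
v(u) = -2*u
F(Z) = 0 (F(Z) = 0*Z = 0)
-11348 - F(v(n)) = -11348 - 1*0 = -11348 + 0 = -11348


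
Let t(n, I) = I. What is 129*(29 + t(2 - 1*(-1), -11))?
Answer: 2322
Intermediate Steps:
129*(29 + t(2 - 1*(-1), -11)) = 129*(29 - 11) = 129*18 = 2322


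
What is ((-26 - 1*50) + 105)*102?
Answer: 2958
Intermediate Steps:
((-26 - 1*50) + 105)*102 = ((-26 - 50) + 105)*102 = (-76 + 105)*102 = 29*102 = 2958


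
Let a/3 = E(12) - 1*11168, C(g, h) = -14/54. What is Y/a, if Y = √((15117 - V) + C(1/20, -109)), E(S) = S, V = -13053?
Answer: -√2281749/301212 ≈ -0.0050149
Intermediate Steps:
C(g, h) = -7/27 (C(g, h) = -14*1/54 = -7/27)
Y = √2281749/9 (Y = √((15117 - 1*(-13053)) - 7/27) = √((15117 + 13053) - 7/27) = √(28170 - 7/27) = √(760583/27) = √2281749/9 ≈ 167.84)
a = -33468 (a = 3*(12 - 1*11168) = 3*(12 - 11168) = 3*(-11156) = -33468)
Y/a = (√2281749/9)/(-33468) = (√2281749/9)*(-1/33468) = -√2281749/301212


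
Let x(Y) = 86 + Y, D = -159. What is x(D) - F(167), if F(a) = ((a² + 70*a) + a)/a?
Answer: -311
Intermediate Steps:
F(a) = (a² + 71*a)/a
x(D) - F(167) = (86 - 159) - (71 + 167) = -73 - 1*238 = -73 - 238 = -311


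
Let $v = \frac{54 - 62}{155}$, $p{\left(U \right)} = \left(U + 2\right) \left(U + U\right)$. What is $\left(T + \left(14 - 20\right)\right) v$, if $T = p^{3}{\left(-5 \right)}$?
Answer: $- \frac{215952}{155} \approx -1393.2$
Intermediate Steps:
$p{\left(U \right)} = 2 U \left(2 + U\right)$ ($p{\left(U \right)} = \left(2 + U\right) 2 U = 2 U \left(2 + U\right)$)
$v = - \frac{8}{155}$ ($v = \left(-8\right) \frac{1}{155} = - \frac{8}{155} \approx -0.051613$)
$T = 27000$ ($T = \left(2 \left(-5\right) \left(2 - 5\right)\right)^{3} = \left(2 \left(-5\right) \left(-3\right)\right)^{3} = 30^{3} = 27000$)
$\left(T + \left(14 - 20\right)\right) v = \left(27000 + \left(14 - 20\right)\right) \left(- \frac{8}{155}\right) = \left(27000 - 6\right) \left(- \frac{8}{155}\right) = 26994 \left(- \frac{8}{155}\right) = - \frac{215952}{155}$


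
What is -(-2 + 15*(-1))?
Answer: 17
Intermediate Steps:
-(-2 + 15*(-1)) = -(-2 - 15) = -1*(-17) = 17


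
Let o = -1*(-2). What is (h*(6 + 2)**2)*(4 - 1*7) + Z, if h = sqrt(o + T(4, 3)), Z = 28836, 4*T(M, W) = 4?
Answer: 28836 - 192*sqrt(3) ≈ 28503.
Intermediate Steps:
T(M, W) = 1 (T(M, W) = (1/4)*4 = 1)
o = 2
h = sqrt(3) (h = sqrt(2 + 1) = sqrt(3) ≈ 1.7320)
(h*(6 + 2)**2)*(4 - 1*7) + Z = (sqrt(3)*(6 + 2)**2)*(4 - 1*7) + 28836 = (sqrt(3)*8**2)*(4 - 7) + 28836 = (sqrt(3)*64)*(-3) + 28836 = (64*sqrt(3))*(-3) + 28836 = -192*sqrt(3) + 28836 = 28836 - 192*sqrt(3)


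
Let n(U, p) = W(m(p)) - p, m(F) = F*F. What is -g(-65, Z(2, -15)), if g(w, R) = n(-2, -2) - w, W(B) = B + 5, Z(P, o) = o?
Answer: -76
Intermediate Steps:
m(F) = F**2
W(B) = 5 + B
n(U, p) = 5 + p**2 - p (n(U, p) = (5 + p**2) - p = 5 + p**2 - p)
g(w, R) = 11 - w (g(w, R) = (5 + (-2)**2 - 1*(-2)) - w = (5 + 4 + 2) - w = 11 - w)
-g(-65, Z(2, -15)) = -(11 - 1*(-65)) = -(11 + 65) = -1*76 = -76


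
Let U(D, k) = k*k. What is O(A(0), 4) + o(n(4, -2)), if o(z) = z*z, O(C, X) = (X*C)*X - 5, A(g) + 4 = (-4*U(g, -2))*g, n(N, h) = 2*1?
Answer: -65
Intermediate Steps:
U(D, k) = k**2
n(N, h) = 2
A(g) = -4 - 16*g (A(g) = -4 + (-4*(-2)**2)*g = -4 + (-4*4)*g = -4 - 16*g)
O(C, X) = -5 + C*X**2 (O(C, X) = (C*X)*X - 5 = C*X**2 - 5 = -5 + C*X**2)
o(z) = z**2
O(A(0), 4) + o(n(4, -2)) = (-5 + (-4 - 16*0)*4**2) + 2**2 = (-5 + (-4 + 0)*16) + 4 = (-5 - 4*16) + 4 = (-5 - 64) + 4 = -69 + 4 = -65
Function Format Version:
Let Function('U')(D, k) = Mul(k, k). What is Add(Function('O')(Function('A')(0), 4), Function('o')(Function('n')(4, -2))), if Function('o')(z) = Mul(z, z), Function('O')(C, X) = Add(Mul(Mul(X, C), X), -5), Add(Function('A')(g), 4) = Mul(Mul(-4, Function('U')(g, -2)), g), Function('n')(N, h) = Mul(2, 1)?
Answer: -65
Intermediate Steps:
Function('U')(D, k) = Pow(k, 2)
Function('n')(N, h) = 2
Function('A')(g) = Add(-4, Mul(-16, g)) (Function('A')(g) = Add(-4, Mul(Mul(-4, Pow(-2, 2)), g)) = Add(-4, Mul(Mul(-4, 4), g)) = Add(-4, Mul(-16, g)))
Function('O')(C, X) = Add(-5, Mul(C, Pow(X, 2))) (Function('O')(C, X) = Add(Mul(Mul(C, X), X), -5) = Add(Mul(C, Pow(X, 2)), -5) = Add(-5, Mul(C, Pow(X, 2))))
Function('o')(z) = Pow(z, 2)
Add(Function('O')(Function('A')(0), 4), Function('o')(Function('n')(4, -2))) = Add(Add(-5, Mul(Add(-4, Mul(-16, 0)), Pow(4, 2))), Pow(2, 2)) = Add(Add(-5, Mul(Add(-4, 0), 16)), 4) = Add(Add(-5, Mul(-4, 16)), 4) = Add(Add(-5, -64), 4) = Add(-69, 4) = -65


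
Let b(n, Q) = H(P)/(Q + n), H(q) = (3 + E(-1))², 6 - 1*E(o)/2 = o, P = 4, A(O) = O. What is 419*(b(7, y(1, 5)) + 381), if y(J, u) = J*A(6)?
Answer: 2196398/13 ≈ 1.6895e+5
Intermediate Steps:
E(o) = 12 - 2*o
y(J, u) = 6*J (y(J, u) = J*6 = 6*J)
H(q) = 289 (H(q) = (3 + (12 - 2*(-1)))² = (3 + (12 + 2))² = (3 + 14)² = 17² = 289)
b(n, Q) = 289/(Q + n)
419*(b(7, y(1, 5)) + 381) = 419*(289/(6*1 + 7) + 381) = 419*(289/(6 + 7) + 381) = 419*(289/13 + 381) = 419*(5242/13) = 2196398/13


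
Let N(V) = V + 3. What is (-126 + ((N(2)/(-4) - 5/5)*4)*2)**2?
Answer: 20736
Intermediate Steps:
N(V) = 3 + V
(-126 + ((N(2)/(-4) - 5/5)*4)*2)**2 = (-126 + (((3 + 2)/(-4) - 5/5)*4)*2)**2 = (-126 + ((5*(-1/4) - 5*1/5)*4)*2)**2 = (-126 + ((-5/4 - 1)*4)*2)**2 = (-126 - 9/4*4*2)**2 = (-126 - 9*2)**2 = (-126 - 18)**2 = (-144)**2 = 20736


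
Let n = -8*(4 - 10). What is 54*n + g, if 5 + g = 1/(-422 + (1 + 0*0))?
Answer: 1089126/421 ≈ 2587.0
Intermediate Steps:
g = -2106/421 (g = -5 + 1/(-422 + (1 + 0*0)) = -5 + 1/(-422 + (1 + 0)) = -5 + 1/(-422 + 1) = -5 + 1/(-421) = -5 - 1/421 = -2106/421 ≈ -5.0024)
n = 48 (n = -8*(-6) = 48)
54*n + g = 54*48 - 2106/421 = 2592 - 2106/421 = 1089126/421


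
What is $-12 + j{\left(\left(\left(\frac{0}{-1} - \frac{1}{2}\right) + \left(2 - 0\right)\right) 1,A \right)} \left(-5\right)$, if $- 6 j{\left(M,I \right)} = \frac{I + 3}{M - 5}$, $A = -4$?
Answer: $- \frac{247}{21} \approx -11.762$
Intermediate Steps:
$j{\left(M,I \right)} = - \frac{3 + I}{6 \left(-5 + M\right)}$ ($j{\left(M,I \right)} = - \frac{\left(I + 3\right) \frac{1}{M - 5}}{6} = - \frac{\left(3 + I\right) \frac{1}{-5 + M}}{6} = - \frac{\frac{1}{-5 + M} \left(3 + I\right)}{6} = - \frac{3 + I}{6 \left(-5 + M\right)}$)
$-12 + j{\left(\left(\left(\frac{0}{-1} - \frac{1}{2}\right) + \left(2 - 0\right)\right) 1,A \right)} \left(-5\right) = -12 + \frac{-3 - -4}{6 \left(-5 + \left(\left(\frac{0}{-1} - \frac{1}{2}\right) + \left(2 - 0\right)\right) 1\right)} \left(-5\right) = -12 + \frac{-3 + 4}{6 \left(-5 + \left(\left(0 \left(-1\right) - \frac{1}{2}\right) + \left(2 + 0\right)\right) 1\right)} \left(-5\right) = -12 + \frac{1}{6} \frac{1}{-5 + \left(\left(0 - \frac{1}{2}\right) + 2\right) 1} \cdot 1 \left(-5\right) = -12 + \frac{1}{6} \frac{1}{-5 + \left(- \frac{1}{2} + 2\right) 1} \cdot 1 \left(-5\right) = -12 + \frac{1}{6} \frac{1}{-5 + \frac{3}{2} \cdot 1} \cdot 1 \left(-5\right) = -12 + \frac{1}{6} \frac{1}{-5 + \frac{3}{2}} \cdot 1 \left(-5\right) = -12 + \frac{1}{6} \frac{1}{- \frac{7}{2}} \cdot 1 \left(-5\right) = -12 + \frac{1}{6} \left(- \frac{2}{7}\right) 1 \left(-5\right) = -12 - - \frac{5}{21} = -12 + \frac{5}{21} = - \frac{247}{21}$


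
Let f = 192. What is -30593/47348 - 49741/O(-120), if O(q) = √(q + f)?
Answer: -30593/47348 - 49741*√2/12 ≈ -5862.7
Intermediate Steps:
O(q) = √(192 + q) (O(q) = √(q + 192) = √(192 + q))
-30593/47348 - 49741/O(-120) = -30593/47348 - 49741/√(192 - 120) = -30593*1/47348 - 49741*√2/12 = -30593/47348 - 49741*√2/12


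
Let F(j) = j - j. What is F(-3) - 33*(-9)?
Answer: 297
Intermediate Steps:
F(j) = 0
F(-3) - 33*(-9) = 0 - 33*(-9) = 0 + 297 = 297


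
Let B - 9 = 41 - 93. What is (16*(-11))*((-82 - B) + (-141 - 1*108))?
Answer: 50688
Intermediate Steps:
B = -43 (B = 9 + (41 - 93) = 9 - 52 = -43)
(16*(-11))*((-82 - B) + (-141 - 1*108)) = (16*(-11))*((-82 - 1*(-43)) + (-141 - 1*108)) = -176*((-82 + 43) + (-141 - 108)) = -176*(-39 - 249) = -176*(-288) = 50688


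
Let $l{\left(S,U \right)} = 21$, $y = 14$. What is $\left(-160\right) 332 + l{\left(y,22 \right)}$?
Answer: $-53099$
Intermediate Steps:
$\left(-160\right) 332 + l{\left(y,22 \right)} = \left(-160\right) 332 + 21 = -53120 + 21 = -53099$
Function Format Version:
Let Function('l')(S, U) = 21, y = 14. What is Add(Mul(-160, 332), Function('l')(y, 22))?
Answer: -53099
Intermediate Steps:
Add(Mul(-160, 332), Function('l')(y, 22)) = Add(Mul(-160, 332), 21) = Add(-53120, 21) = -53099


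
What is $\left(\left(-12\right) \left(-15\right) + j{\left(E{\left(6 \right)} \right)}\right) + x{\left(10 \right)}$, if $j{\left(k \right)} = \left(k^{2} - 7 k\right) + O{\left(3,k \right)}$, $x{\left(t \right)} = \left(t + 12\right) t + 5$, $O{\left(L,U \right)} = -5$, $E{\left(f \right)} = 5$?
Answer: $390$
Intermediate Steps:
$x{\left(t \right)} = 5 + t \left(12 + t\right)$ ($x{\left(t \right)} = \left(12 + t\right) t + 5 = t \left(12 + t\right) + 5 = 5 + t \left(12 + t\right)$)
$j{\left(k \right)} = -5 + k^{2} - 7 k$ ($j{\left(k \right)} = \left(k^{2} - 7 k\right) - 5 = -5 + k^{2} - 7 k$)
$\left(\left(-12\right) \left(-15\right) + j{\left(E{\left(6 \right)} \right)}\right) + x{\left(10 \right)} = \left(\left(-12\right) \left(-15\right) - \left(40 - 25\right)\right) + \left(5 + 10^{2} + 12 \cdot 10\right) = \left(180 - 15\right) + \left(5 + 100 + 120\right) = \left(180 - 15\right) + 225 = 165 + 225 = 390$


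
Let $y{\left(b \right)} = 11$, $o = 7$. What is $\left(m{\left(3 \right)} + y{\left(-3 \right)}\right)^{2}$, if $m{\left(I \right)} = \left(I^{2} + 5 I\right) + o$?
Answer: $1764$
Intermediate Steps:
$m{\left(I \right)} = 7 + I^{2} + 5 I$ ($m{\left(I \right)} = \left(I^{2} + 5 I\right) + 7 = 7 + I^{2} + 5 I$)
$\left(m{\left(3 \right)} + y{\left(-3 \right)}\right)^{2} = \left(\left(7 + 3^{2} + 5 \cdot 3\right) + 11\right)^{2} = \left(\left(7 + 9 + 15\right) + 11\right)^{2} = \left(31 + 11\right)^{2} = 42^{2} = 1764$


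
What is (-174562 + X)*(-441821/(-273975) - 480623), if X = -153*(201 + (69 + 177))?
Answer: 31991624561275612/273975 ≈ 1.1677e+11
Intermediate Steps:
X = -68391 (X = -153*(201 + 246) = -153*447 = -68391)
(-174562 + X)*(-441821/(-273975) - 480623) = (-174562 - 68391)*(-441821/(-273975) - 480623) = -242953*(-441821*(-1/273975) - 480623) = -242953*(441821/273975 - 480623) = -242953*(-131678244604/273975) = 31991624561275612/273975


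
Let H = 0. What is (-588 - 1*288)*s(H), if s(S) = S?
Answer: 0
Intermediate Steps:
(-588 - 1*288)*s(H) = (-588 - 1*288)*0 = (-588 - 288)*0 = -876*0 = 0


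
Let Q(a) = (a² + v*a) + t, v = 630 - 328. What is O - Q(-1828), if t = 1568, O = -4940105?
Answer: -7731201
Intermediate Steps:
v = 302
Q(a) = 1568 + a² + 302*a (Q(a) = (a² + 302*a) + 1568 = 1568 + a² + 302*a)
O - Q(-1828) = -4940105 - (1568 + (-1828)² + 302*(-1828)) = -4940105 - (1568 + 3341584 - 552056) = -4940105 - 1*2791096 = -4940105 - 2791096 = -7731201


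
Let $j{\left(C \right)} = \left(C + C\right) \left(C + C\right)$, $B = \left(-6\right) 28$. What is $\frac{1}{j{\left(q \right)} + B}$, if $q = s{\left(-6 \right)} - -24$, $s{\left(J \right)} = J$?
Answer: $\frac{1}{1128} \approx 0.00088653$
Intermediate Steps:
$B = -168$
$q = 18$ ($q = -6 - -24 = -6 + 24 = 18$)
$j{\left(C \right)} = 4 C^{2}$ ($j{\left(C \right)} = 2 C 2 C = 4 C^{2}$)
$\frac{1}{j{\left(q \right)} + B} = \frac{1}{4 \cdot 18^{2} - 168} = \frac{1}{4 \cdot 324 - 168} = \frac{1}{1296 - 168} = \frac{1}{1128}$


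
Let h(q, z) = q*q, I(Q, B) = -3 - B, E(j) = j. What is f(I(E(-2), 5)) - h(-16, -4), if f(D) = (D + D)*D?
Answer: -128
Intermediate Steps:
h(q, z) = q²
f(D) = 2*D² (f(D) = (2*D)*D = 2*D²)
f(I(E(-2), 5)) - h(-16, -4) = 2*(-3 - 1*5)² - 1*(-16)² = 2*(-3 - 5)² - 1*256 = 2*(-8)² - 256 = 2*64 - 256 = 128 - 256 = -128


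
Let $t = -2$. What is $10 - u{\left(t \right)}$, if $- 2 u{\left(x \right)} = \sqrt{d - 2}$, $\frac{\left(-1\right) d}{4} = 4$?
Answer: $10 + \frac{3 i \sqrt{2}}{2} \approx 10.0 + 2.1213 i$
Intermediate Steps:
$d = -16$ ($d = \left(-4\right) 4 = -16$)
$u{\left(x \right)} = - \frac{3 i \sqrt{2}}{2}$ ($u{\left(x \right)} = - \frac{\sqrt{-16 - 2}}{2} = - \frac{\sqrt{-18}}{2} = - \frac{3 i \sqrt{2}}{2}$)
$10 - u{\left(t \right)} = 10 - - \frac{3 i \sqrt{2}}{2} = 10 + \frac{3 i \sqrt{2}}{2}$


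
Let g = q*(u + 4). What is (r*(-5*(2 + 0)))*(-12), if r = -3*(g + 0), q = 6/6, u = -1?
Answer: -1080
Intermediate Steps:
q = 1 (q = 6*(⅙) = 1)
g = 3 (g = 1*(-1 + 4) = 1*3 = 3)
r = -9 (r = -3*(3 + 0) = -3*3 = -9)
(r*(-5*(2 + 0)))*(-12) = -(-45)*(2 + 0)*(-12) = -(-45)*2*(-12) = -9*(-10)*(-12) = 90*(-12) = -1080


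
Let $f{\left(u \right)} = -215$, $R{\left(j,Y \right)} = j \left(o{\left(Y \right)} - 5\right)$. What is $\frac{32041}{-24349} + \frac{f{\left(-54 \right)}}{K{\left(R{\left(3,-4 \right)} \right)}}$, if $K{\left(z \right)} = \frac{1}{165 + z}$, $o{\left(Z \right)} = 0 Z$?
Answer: $- \frac{785287291}{24349} \approx -32251.0$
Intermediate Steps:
$o{\left(Z \right)} = 0$
$R{\left(j,Y \right)} = - 5 j$ ($R{\left(j,Y \right)} = j \left(0 - 5\right) = j \left(-5\right) = - 5 j$)
$\frac{32041}{-24349} + \frac{f{\left(-54 \right)}}{K{\left(R{\left(3,-4 \right)} \right)}} = \frac{32041}{-24349} - \frac{215}{\frac{1}{165 - 15}} = 32041 \left(- \frac{1}{24349}\right) - \frac{215}{\frac{1}{165 - 15}} = - \frac{32041}{24349} - \frac{215}{\frac{1}{150}} = - \frac{32041}{24349} - 215 \frac{1}{\frac{1}{150}} = - \frac{32041}{24349} - 32250 = - \frac{785287291}{24349}$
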